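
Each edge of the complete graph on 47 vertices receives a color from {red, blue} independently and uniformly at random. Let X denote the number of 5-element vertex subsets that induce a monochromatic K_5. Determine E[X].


Let X = Σ_S X_S over the C(47, 5) = 1533939 subsets S of size 5, where X_S = 1 if the K_5 on S is monochromatic.
For a fixed S, the K_5 on S has C(5, 2) = 10 edges. P[all 10 edges red] = (1/2)^10, and likewise for blue, so P[monochromatic] = 2·(1/2)^10 = 2^{1 − 10} = 1/512.
Summing: E[X] = C(47, 5) · 2^{1 − 10} = 1533939 · 1/512 = 1533939/512.
Numerically: E[X] ≈ 2995.9746.

E[X] = C(47,5)·2^(1−C(5,2)) = 1533939/512 ≈ 2995.9746.


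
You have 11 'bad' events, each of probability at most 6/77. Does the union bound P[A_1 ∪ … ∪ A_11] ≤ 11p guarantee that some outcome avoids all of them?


Union bound: P[∪_{i=1}^{11} A_i] ≤ Σ_i P[A_i] ≤ 11·p = 11·(6/77) = 6/7.
Numerically: 6/7 ≈ 0.8571.
Is 6/7 < 1? YES.
Since P[∪ A_i] ≤ 6/7 < 1, the complement has P[∩ A_i^c] ≥ 1 − 6/7 = 1/7 > 0, so some outcome avoids every A_i.

11·p = 6/7 ≈ 0.8571; existence CERTIFIED by the union bound.


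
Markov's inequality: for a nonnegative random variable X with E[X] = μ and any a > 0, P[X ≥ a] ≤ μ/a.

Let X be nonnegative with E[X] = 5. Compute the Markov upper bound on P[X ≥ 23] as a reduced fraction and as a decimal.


μ = E[X] = 5, a = 23.
Markov: P[X ≥ 23] ≤ μ/a = (5)/23 = 5/23.
Numerically: ≈ 0.217.
(Since a = 23 > μ = 5.000, the bound 5/23 is < 1 and informative.)

P[X ≥ 23] ≤ 5/23 ≈ 0.217.


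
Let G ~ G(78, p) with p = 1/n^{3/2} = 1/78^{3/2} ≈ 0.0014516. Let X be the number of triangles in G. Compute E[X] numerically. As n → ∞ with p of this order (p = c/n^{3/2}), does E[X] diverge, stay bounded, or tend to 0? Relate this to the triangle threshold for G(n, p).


Number of potential triangles: C(78, 3) = 76076.
Each occurs with probability p³ ≈ (0.0014516)³ ≈ 3.0589635e-09.
By linearity: E[X] = C(78, 3)·p³ ≈ 76076 · 3.0589635e-09 ≈ 0.00023.
Since α = 3/2 > 1, p = c/n^{3/2} = o(1/n) is below the triangle threshold p ~ 1/n. Asymptotically E[X] ~ (c³/6)·n^{3(1−α)} = (1³/6)·n^{-1.5} → 0, so by Markov's inequality G has no triangles w.h.p.

E[X] ≈ 0.00023; in regime p = Θ(1/n^{3/2}) E[X] tends to 0 (below the triangle threshold p ~ 1/n).


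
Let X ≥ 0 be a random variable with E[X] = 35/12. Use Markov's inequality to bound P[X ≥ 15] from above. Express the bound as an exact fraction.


μ = E[X] = 35/12, a = 15.
Markov: P[X ≥ 15] ≤ μ/a = (35/12)/15 = 7/36.
Numerically: ≈ 0.19444.
(Since a = 15 > μ = 2.91667, the bound 7/36 is < 1 and informative.)

P[X ≥ 15] ≤ 7/36 ≈ 0.19444.


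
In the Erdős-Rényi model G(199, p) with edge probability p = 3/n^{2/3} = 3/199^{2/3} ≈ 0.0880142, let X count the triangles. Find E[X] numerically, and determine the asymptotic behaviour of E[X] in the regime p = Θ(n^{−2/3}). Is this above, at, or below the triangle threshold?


Number of potential triangles: C(199, 3) = 1293699.
Each occurs with probability p³ ≈ (0.0880142)³ ≈ 6.81800965e-04.
By linearity: E[X] = C(199, 3)·p³ ≈ 1293699 · 6.81800965e-04 ≈ 882.045226.
Since α = 2/3 < 1, p = c/n^{2/3} ≫ 1/n is above the triangle threshold p ~ 1/n. Asymptotically E[X] ~ (c³/6)·n^{3(1−α)} = (3³/6)·n^{1} → ∞; triangles are abundant w.h.p.

E[X] ≈ 882.045226; in regime p = Θ(1/n^{2/3}) E[X] diverges (above the triangle threshold p ~ 1/n).


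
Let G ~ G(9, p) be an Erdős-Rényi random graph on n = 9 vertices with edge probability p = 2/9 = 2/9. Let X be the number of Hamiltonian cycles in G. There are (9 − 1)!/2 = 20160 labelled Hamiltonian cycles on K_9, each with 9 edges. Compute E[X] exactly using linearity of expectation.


K_9 has (9 − 1)!/2 = 20160 labelled Hamiltonian cycles.
For each such Hamiltonian cycle H, let X_H = 1 if all 9 edges of H are present in G. Then P[X_H = 1] = p^{9} = (2/9)^{9} = 512/387420489.
By linearity: E[X] = Σ_H E[X_H] = 20160 · p^{9} = 20160 · 512/387420489 = 1146880/43046721.
Numerically: E[X] ≈ 0.0266427.

E[X] = 20160 · (2/9)^{9} = 1146880/43046721 ≈ 0.0266427.


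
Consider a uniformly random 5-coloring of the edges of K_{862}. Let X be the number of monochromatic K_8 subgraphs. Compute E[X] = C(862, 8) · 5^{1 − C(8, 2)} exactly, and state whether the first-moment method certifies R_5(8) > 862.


E[X] = C(862, 8) · 5^{1 − 28} = 7317951015318931845 · 5^{−27} = 7317951015318931845/7450580596923828125.
As a reduced fraction: E[X] = 1463590203063786369/1490116119384765625 ≈ 0.982199.
Is E[X] < 1? YES.
Since E[X] < 1, there exists a 5-coloring of K_{862} with no monochromatic K_8; hence R_5(8) > 862.

E[X] = 1463590203063786369/1490116119384765625 ≈ 0.982199; E[X] < 1, so R_5(8) > 862.


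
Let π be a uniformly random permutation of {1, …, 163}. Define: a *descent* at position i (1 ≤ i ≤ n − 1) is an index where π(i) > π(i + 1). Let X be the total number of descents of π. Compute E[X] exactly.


Write X = Σ X_I over i = 1, …, 162, with X_I the indicator of one descent.
There are 162 indicators.
For each fixed i, the pair (π(i), π(i+1)) is a uniformly random ordered pair of distinct values from {1, …, 163}; by symmetry P[π(i) > π(i+1)] = 1/2.
By linearity: E[X] = 162 · (1/2) = (163 − 1) · (1/2) = 81 ≈ 81.00000.

E[X] = 81 = 81.00000.


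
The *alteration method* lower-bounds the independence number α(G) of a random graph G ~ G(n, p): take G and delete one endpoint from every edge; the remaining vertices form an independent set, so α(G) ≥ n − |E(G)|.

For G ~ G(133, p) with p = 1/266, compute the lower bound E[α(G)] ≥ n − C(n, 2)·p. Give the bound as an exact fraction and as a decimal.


E[|E(G)|] = C(133, 2)·p = 8778 · (1/266) = 33.
E[α(G)] ≥ n − E[|E(G)|] = 133 − 33 = 100.
Numerically: ≈ 100.000000.
(This is only a lower bound; the true E[α(G)] may be larger.)

E[α(G)] ≥ 100 ≈ 100.000000.


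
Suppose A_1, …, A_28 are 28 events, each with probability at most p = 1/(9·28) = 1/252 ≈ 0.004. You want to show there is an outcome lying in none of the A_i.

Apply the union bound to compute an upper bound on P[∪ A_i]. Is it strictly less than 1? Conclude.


Union bound: P[∪_{i=1}^{28} A_i] ≤ Σ_i P[A_i] ≤ 28·p = 28·(1/252) = 1/9.
Numerically: 1/9 ≈ 0.111.
Is 1/9 < 1? YES.
Since P[∪ A_i] ≤ 1/9 < 1, the complement has P[∩ A_i^c] ≥ 1 − 1/9 = 8/9 > 0, so some outcome avoids every A_i.

28·p = 1/9 ≈ 0.111; existence CERTIFIED by the union bound.


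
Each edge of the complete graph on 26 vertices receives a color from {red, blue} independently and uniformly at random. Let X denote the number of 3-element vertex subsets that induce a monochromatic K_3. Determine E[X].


Let X = Σ_S X_S over the C(26, 3) = 2600 subsets S of size 3, where X_S = 1 if the K_3 on S is monochromatic.
For a fixed S, the K_3 on S has C(3, 2) = 3 edges. P[all 3 edges red] = (1/2)^3, and likewise for blue, so P[monochromatic] = 2·(1/2)^3 = 2^{1 − 3} = 1/4.
By linearity: E[X] = C(26, 3) · 2^{1 − 3} = 2600 · 1/4 = 650.
Numerically: E[X] ≈ 650.00000.

E[X] = C(26,3)·2^(1−C(3,2)) = 650 ≈ 650.00000.


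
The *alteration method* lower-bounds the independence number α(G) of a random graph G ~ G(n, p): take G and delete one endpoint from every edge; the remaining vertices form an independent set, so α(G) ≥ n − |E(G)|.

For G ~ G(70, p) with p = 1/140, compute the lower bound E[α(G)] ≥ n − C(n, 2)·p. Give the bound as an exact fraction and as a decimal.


E[|E(G)|] = C(70, 2)·p = 2415 · (1/140) = 69/4.
E[α(G)] ≥ n − E[|E(G)|] = 70 − 69/4 = 211/4.
Numerically: ≈ 52.750000.
(This is only a lower bound; the true E[α(G)] may be larger.)

E[α(G)] ≥ 211/4 ≈ 52.750000.


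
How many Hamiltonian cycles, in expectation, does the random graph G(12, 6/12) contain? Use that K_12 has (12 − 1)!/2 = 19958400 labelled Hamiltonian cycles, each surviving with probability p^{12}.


K_12 has (12 − 1)!/2 = 19958400 labelled Hamiltonian cycles.
For each such Hamiltonian cycle H, let X_H = 1 if all 12 edges of H are present in G. Then P[X_H = 1] = p^{12} = (1/2)^{12} = 1/4096.
By linearity: E[X] = Σ_H E[X_H] = 19958400 · p^{12} = 19958400 · 1/4096 = 155925/32.
Numerically: E[X] ≈ 4872.7.

E[X] = 19958400 · (1/2)^{12} = 155925/32 ≈ 4872.7.


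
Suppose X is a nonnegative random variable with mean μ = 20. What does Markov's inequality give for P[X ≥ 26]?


μ = E[X] = 20, a = 26.
Markov: P[X ≥ 26] ≤ μ/a = (20)/26 = 10/13.
Numerically: ≈ 0.769.
(Since a = 26 > μ = 20.000, the bound 10/13 is < 1 and informative.)

P[X ≥ 26] ≤ 10/13 ≈ 0.769.


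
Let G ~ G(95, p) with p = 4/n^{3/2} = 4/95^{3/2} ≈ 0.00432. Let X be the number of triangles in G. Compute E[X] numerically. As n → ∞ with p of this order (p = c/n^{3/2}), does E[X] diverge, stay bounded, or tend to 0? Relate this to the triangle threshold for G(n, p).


Number of potential triangles: C(95, 3) = 138415.
Each occurs with probability p³ ≈ (0.00432)³ ≈ 8.061646e-08.
By linearity: E[X] = C(95, 3)·p³ ≈ 138415 · 8.061646e-08 ≈ 0.0112.
Since α = 3/2 > 1, p = c/n^{3/2} = o(1/n) is below the triangle threshold p ~ 1/n. Asymptotically E[X] ~ (c³/6)·n^{3(1−α)} = (4³/6)·n^{-1.5} → 0, so by Markov's inequality G has no triangles w.h.p.

E[X] ≈ 0.0112; in regime p = Θ(1/n^{3/2}) E[X] tends to 0 (below the triangle threshold p ~ 1/n).


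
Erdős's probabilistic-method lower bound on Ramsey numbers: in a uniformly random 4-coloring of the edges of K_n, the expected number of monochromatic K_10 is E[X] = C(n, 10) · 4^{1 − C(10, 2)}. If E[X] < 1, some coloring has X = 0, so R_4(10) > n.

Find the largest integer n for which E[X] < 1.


We need C(n, 10) · 4^{1 − 45} < 1, i.e. C(n, 10) < 4^{45 − 1} = 309485009821345068724781056.
Check values of n near the boundary:
  n = 2018: C(2018, 10) = 301820606687612220663963508; 301820606687612220663963508 < 309485009821345068724781056? YES
  n = 2019: C(2019, 10) = 303322949179835278009229628; 303322949179835278009229628 < 309485009821345068724781056? YES
  n = 2020: C(2020, 10) = 304832018578739931133653656; 304832018578739931133653656 < 309485009821345068724781056? YES
  n = 2021: C(2021, 10) = 306347841644770462864800616; 306347841644770462864800616 < 309485009821345068724781056? YES
  n = 2022: C(2022, 10) = 307870445231474093395937796; 307870445231474093395937796 < 309485009821345068724781056? YES
  n = 2023: C(2023, 10) = 309399856285778485315440716; 309399856285778485315440716 < 309485009821345068724781056? YES
  n = 2024: C(2024, 10) = 310936101848269937576192656; 310936101848269937576192656 < 309485009821345068724781056? NO
The largest n with C(n, 10) < 309485009821345068724781056 is n = 2023 (where E[X] = 77349964071444621328860179/77371252455336267181195264 ≈ 0.99972). Hence R_4(10) > 2023, i.e. R_4(10) ≥ 2024.

Largest n = 2023; hence R_4(10) > 2023.


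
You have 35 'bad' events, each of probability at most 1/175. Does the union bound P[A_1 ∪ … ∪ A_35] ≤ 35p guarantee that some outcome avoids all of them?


Union bound: P[∪_{i=1}^{35} A_i] ≤ Σ_i P[A_i] ≤ 35·p = 35·(1/175) = 1/5.
Numerically: 1/5 ≈ 0.2000.
Is 1/5 < 1? YES.
Since P[∪ A_i] ≤ 1/5 < 1, the complement has P[∩ A_i^c] ≥ 1 − 1/5 = 4/5 > 0, so some outcome avoids every A_i.

35·p = 1/5 ≈ 0.2000; existence CERTIFIED by the union bound.


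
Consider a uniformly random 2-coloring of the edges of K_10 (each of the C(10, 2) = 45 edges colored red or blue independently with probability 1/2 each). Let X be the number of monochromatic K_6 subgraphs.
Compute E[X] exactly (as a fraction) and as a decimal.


Let X = Σ_S X_S over the C(10, 6) = 210 subsets S of size 6, where X_S = 1 if the K_6 on S is monochromatic.
For a fixed S, the K_6 on S has C(6, 2) = 15 edges. P[all 15 edges red] = (1/2)^15, and likewise for blue, so P[monochromatic] = 2·(1/2)^15 = 2^{1 − 15} = 1/16384.
Summing: E[X] = C(10, 6) · 2^{1 − 15} = 210 · 1/16384 = 105/8192.
Numerically: E[X] ≈ 0.013.

E[X] = C(10,6)·2^(1−C(6,2)) = 105/8192 ≈ 0.013.


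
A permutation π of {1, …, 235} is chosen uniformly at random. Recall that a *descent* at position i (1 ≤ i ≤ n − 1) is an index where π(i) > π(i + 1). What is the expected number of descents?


Write X = Σ X_I over i = 1, …, 234, with X_I the indicator of one descent.
There are 234 indicators.
For each fixed i, the pair (π(i), π(i+1)) is a uniformly random ordered pair of distinct values from {1, …, 235}; by symmetry P[π(i) > π(i+1)] = 1/2.
By linearity: E[X] = 234 · (1/2) = (235 − 1) · (1/2) = 117 ≈ 117.000000.

E[X] = 117 = 117.000000.


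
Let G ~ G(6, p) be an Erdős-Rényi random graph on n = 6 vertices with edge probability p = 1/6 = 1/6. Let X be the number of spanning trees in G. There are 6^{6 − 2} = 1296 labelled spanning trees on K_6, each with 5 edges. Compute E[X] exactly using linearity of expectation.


K_6 has 6^{6 − 2} = 1296 labelled spanning trees.
For each such spanning tree H, let X_H = 1 if all 5 edges of H are present in G. Then P[X_H = 1] = p^{5} = (1/6)^{5} = 1/7776.
By linearity: E[X] = Σ_H E[X_H] = 1296 · p^{5} = 1296 · 1/7776 = 1/6.
Numerically: E[X] ≈ 0.166667.

E[X] = 1296 · (1/6)^{5} = 1/6 ≈ 0.166667.


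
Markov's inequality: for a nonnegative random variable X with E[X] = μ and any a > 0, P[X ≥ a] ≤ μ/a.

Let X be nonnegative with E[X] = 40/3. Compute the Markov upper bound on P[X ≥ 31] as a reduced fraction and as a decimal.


μ = E[X] = 40/3, a = 31.
Markov: P[X ≥ 31] ≤ μ/a = (40/3)/31 = 40/93.
Numerically: ≈ 0.430.
(Since a = 31 > μ = 13.333, the bound 40/93 is < 1 and informative.)

P[X ≥ 31] ≤ 40/93 ≈ 0.430.


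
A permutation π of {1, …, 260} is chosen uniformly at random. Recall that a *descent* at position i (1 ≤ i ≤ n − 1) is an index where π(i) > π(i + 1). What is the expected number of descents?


Write X = Σ X_I over i = 1, …, 259, with X_I the indicator of one descent.
There are 259 indicators.
For each fixed i, the pair (π(i), π(i+1)) is a uniformly random ordered pair of distinct values from {1, …, 260}; by symmetry P[π(i) > π(i+1)] = 1/2.
By linearity: E[X] = 259 · (1/2) = (260 − 1) · (1/2) = 259/2 ≈ 129.500000.

E[X] = 259/2 = 129.500000.


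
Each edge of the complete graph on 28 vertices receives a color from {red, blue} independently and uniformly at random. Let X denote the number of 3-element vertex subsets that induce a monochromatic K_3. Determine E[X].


Let X = Σ_S X_S over the C(28, 3) = 3276 subsets S of size 3, where X_S = 1 if the K_3 on S is monochromatic.
For a fixed S, the K_3 on S has C(3, 2) = 3 edges. P[all 3 edges red] = (1/2)^3, and likewise for blue, so P[monochromatic] = 2·(1/2)^3 = 2^{1 − 3} = 1/4.
By linearity of expectation: E[X] = C(28, 3) · 2^{1 − 3} = 3276 · 1/4 = 819.
Numerically: E[X] ≈ 819.0000.

E[X] = C(28,3)·2^(1−C(3,2)) = 819 ≈ 819.0000.


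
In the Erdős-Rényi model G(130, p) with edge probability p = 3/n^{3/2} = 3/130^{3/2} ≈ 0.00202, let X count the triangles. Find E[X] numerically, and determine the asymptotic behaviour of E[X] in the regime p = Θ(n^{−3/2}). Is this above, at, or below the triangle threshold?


Number of potential triangles: C(130, 3) = 357760.
Each occurs with probability p³ ≈ (0.00202)³ ≈ 8.29122e-09.
By linearity: E[X] = C(130, 3)·p³ ≈ 357760 · 8.29122e-09 ≈ 0.003.
Since α = 3/2 > 1, p = c/n^{3/2} = o(1/n) is below the triangle threshold p ~ 1/n. Asymptotically E[X] ~ (c³/6)·n^{3(1−α)} = (3³/6)·n^{-1.5} → 0, so by Markov's inequality G has no triangles w.h.p.

E[X] ≈ 0.003; in regime p = Θ(1/n^{3/2}) E[X] tends to 0 (below the triangle threshold p ~ 1/n).


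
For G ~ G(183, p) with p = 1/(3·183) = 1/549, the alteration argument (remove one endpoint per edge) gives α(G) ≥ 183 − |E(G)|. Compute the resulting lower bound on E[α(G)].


E[|E(G)|] = C(183, 2)·p = 16653 · (1/549) = 91/3.
E[α(G)] ≥ n − E[|E(G)|] = 183 − 91/3 = 458/3.
Numerically: ≈ 152.666667.
(This is only a lower bound; the true E[α(G)] may be larger.)

E[α(G)] ≥ 458/3 ≈ 152.666667.


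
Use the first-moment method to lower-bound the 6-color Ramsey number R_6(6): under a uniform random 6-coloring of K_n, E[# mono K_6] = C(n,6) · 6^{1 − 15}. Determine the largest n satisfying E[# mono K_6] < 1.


We need C(n, 6) · 6^{1 − 15} < 1, i.e. C(n, 6) < 6^{15 − 1} = 78364164096.
Check values of n near the boundary:
  n = 197: C(197, 6) = 75176946208; 75176946208 < 78364164096? YES
  n = 198: C(198, 6) = 77526225777; 77526225777 < 78364164096? YES
  n = 199: C(199, 6) = 79936367511; 79936367511 < 78364164096? NO
  n = 200: C(200, 6) = 82408626300; 82408626300 < 78364164096? NO
  n = 201: C(201, 6) = 84944276340; 84944276340 < 78364164096? NO
The largest n with C(n, 6) < 78364164096 is n = 198 (where E[X] = 25842075259/26121388032 ≈ 0.989307). Hence R_6(6) > 198, i.e. R_6(6) ≥ 199.

Largest n = 198; hence R_6(6) > 198.


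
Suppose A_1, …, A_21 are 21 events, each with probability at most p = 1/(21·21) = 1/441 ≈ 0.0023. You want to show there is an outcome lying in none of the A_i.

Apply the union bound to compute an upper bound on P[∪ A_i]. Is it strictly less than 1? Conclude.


Union bound: P[∪_{i=1}^{21} A_i] ≤ Σ_i P[A_i] ≤ 21·p = 21·(1/441) = 1/21.
Numerically: 1/21 ≈ 0.0476.
Is 1/21 < 1? YES.
Since P[∪ A_i] ≤ 1/21 < 1, the complement has P[∩ A_i^c] ≥ 1 − 1/21 = 20/21 > 0, so some outcome avoids every A_i.

21·p = 1/21 ≈ 0.0476; existence CERTIFIED by the union bound.


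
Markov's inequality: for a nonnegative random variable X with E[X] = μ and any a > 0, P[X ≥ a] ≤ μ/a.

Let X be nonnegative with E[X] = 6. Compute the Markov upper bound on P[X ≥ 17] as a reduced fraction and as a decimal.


μ = E[X] = 6, a = 17.
Markov: P[X ≥ 17] ≤ μ/a = (6)/17 = 6/17.
Numerically: ≈ 0.352941.
(Since a = 17 > μ = 6.000000, the bound 6/17 is < 1 and informative.)

P[X ≥ 17] ≤ 6/17 ≈ 0.352941.


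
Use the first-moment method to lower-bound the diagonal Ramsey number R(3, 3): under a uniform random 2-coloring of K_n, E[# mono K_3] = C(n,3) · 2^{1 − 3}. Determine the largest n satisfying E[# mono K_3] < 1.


We need C(n, 3) · 2^{1 − 3} < 1, i.e. C(n, 3) < 2^{3 − 1} = 4.
Check values of n near the boundary:
  n = 3: C(3, 3) = 1; 1 < 4? YES
  n = 4: C(4, 3) = 4; 4 < 4? NO
  n = 5: C(5, 3) = 10; 10 < 4? NO
  n = 6: C(6, 3) = 20; 20 < 4? NO
The largest n with C(n, 3) < 4 is n = 3 (where E[X] = 1/4 ≈ 0.2500000). Hence R(3, 3) > 3, i.e. R(3, 3) ≥ 4.

Largest n = 3; hence R(3, 3) > 3.


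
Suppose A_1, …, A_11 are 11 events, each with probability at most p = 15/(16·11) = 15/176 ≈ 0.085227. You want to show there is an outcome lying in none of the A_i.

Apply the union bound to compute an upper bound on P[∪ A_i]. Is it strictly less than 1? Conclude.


Union bound: P[∪_{i=1}^{11} A_i] ≤ Σ_i P[A_i] ≤ 11·p = 11·(15/176) = 15/16.
Numerically: 15/16 ≈ 0.937500.
Is 15/16 < 1? YES.
Since P[∪ A_i] ≤ 15/16 < 1, the complement has P[∩ A_i^c] ≥ 1 − 15/16 = 1/16 > 0, so some outcome avoids every A_i.

11·p = 15/16 ≈ 0.937500; existence CERTIFIED by the union bound.


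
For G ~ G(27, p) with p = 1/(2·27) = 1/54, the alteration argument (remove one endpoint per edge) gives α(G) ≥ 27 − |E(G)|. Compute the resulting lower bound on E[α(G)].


E[|E(G)|] = C(27, 2)·p = 351 · (1/54) = 13/2.
E[α(G)] ≥ n − E[|E(G)|] = 27 − 13/2 = 41/2.
Numerically: ≈ 20.50000.
(This is only a lower bound; the true E[α(G)] may be larger.)

E[α(G)] ≥ 41/2 ≈ 20.50000.


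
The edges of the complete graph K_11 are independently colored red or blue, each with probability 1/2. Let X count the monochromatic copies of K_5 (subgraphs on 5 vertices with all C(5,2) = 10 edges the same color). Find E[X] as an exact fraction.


Let X = Σ_S X_S over the C(11, 5) = 462 subsets S of size 5, where X_S = 1 if the K_5 on S is monochromatic.
For a fixed S, the K_5 on S has C(5, 2) = 10 edges. P[all 10 edges red] = (1/2)^10, and likewise for blue, so P[monochromatic] = 2·(1/2)^10 = 2^{1 − 10} = 1/512.
Summing: E[X] = C(11, 5) · 2^{1 − 10} = 462 · 1/512 = 231/256.
Numerically: E[X] ≈ 0.90234.

E[X] = C(11,5)·2^(1−C(5,2)) = 231/256 ≈ 0.90234.


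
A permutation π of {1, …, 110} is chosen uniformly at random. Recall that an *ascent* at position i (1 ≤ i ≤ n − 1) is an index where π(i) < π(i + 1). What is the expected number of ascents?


Write X = Σ X_I over i = 1, …, 109, with X_I the indicator of one ascent.
There are 109 indicators.
For each fixed i, the pair (π(i), π(i+1)) is a uniformly random ordered pair of distinct values from {1, …, 110}; by symmetry P[π(i) < π(i+1)] = 1/2.
By linearity: E[X] = 109 · (1/2) = (110 − 1) · (1/2) = 109/2 ≈ 54.500.

E[X] = 109/2 = 54.500.


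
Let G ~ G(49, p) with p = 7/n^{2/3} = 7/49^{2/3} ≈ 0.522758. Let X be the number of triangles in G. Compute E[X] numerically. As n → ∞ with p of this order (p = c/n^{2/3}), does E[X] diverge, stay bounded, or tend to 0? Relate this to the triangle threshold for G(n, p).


Number of potential triangles: C(49, 3) = 18424.
Each occurs with probability p³ ≈ (0.522758)³ ≈ 1.42857143e-01.
By linearity: E[X] = C(49, 3)·p³ ≈ 18424 · 1.42857143e-01 ≈ 2632.000000.
Since α = 2/3 < 1, p = c/n^{2/3} ≫ 1/n is above the triangle threshold p ~ 1/n. Asymptotically E[X] ~ (c³/6)·n^{3(1−α)} = (7³/6)·n^{1} → ∞; triangles are abundant w.h.p.

E[X] ≈ 2632.000000; in regime p = Θ(1/n^{2/3}) E[X] diverges (above the triangle threshold p ~ 1/n).


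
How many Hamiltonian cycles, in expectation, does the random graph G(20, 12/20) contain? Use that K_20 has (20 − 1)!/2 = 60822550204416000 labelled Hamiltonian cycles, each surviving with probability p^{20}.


K_20 has (20 − 1)!/2 = 60822550204416000 labelled Hamiltonian cycles.
For each such Hamiltonian cycle H, let X_H = 1 if all 20 edges of H are present in G. Then P[X_H = 1] = p^{20} = (3/5)^{20} = 3486784401/95367431640625.
By linearity of expectation: E[X] = Σ_H E[X_H] = 60822550204416000 · p^{20} = 60822550204416000 · 3486784401/95367431640625 = 1696600954254376560918528/762939453125.
Numerically: E[X] ≈ 2.22e+12.

E[X] = 60822550204416000 · (3/5)^{20} = 1696600954254376560918528/762939453125 ≈ 2.22e+12.


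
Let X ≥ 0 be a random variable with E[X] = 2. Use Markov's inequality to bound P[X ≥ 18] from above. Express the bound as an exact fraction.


μ = E[X] = 2, a = 18.
Markov: P[X ≥ 18] ≤ μ/a = (2)/18 = 1/9.
Numerically: ≈ 0.111.
(Since a = 18 > μ = 2.000, the bound 1/9 is < 1 and informative.)

P[X ≥ 18] ≤ 1/9 ≈ 0.111.


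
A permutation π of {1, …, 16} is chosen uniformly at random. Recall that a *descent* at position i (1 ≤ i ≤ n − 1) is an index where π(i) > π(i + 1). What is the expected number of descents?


Write X = Σ X_I over i = 1, …, 15, with X_I the indicator of one descent.
There are 15 indicators.
For each fixed i, the pair (π(i), π(i+1)) is a uniformly random ordered pair of distinct values from {1, …, 16}; by symmetry P[π(i) > π(i+1)] = 1/2.
By linearity: E[X] = 15 · (1/2) = (16 − 1) · (1/2) = 15/2 ≈ 7.500.

E[X] = 15/2 = 7.500.


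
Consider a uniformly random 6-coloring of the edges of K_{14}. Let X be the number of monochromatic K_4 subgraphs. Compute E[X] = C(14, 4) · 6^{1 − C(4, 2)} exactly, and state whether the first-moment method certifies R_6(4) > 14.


E[X] = C(14, 4) · 6^{1 − 6} = 1001 · 6^{−5} = 1001/7776.
As a reduced fraction: E[X] = 1001/7776 ≈ 0.1287294.
Is E[X] < 1? YES.
Since E[X] < 1, there exists a 6-coloring of K_{14} with no monochromatic K_4; hence R_6(4) > 14.

E[X] = 1001/7776 ≈ 0.1287294; E[X] < 1, so R_6(4) > 14.


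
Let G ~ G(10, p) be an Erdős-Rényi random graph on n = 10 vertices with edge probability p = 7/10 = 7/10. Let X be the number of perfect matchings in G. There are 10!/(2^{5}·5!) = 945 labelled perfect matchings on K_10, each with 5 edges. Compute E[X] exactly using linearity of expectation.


K_10 has 10!/(2^{5}·5!) = 945 labelled perfect matchings.
For each such perfect matching H, let X_H = 1 if all 5 edges of H are present in G. Then P[X_H = 1] = p^{5} = (7/10)^{5} = 16807/100000.
Summing the indicators: E[X] = Σ_H E[X_H] = 945 · p^{5} = 945 · 16807/100000 = 3176523/20000.
Numerically: E[X] ≈ 158.8.

E[X] = 945 · (7/10)^{5} = 3176523/20000 ≈ 158.8.


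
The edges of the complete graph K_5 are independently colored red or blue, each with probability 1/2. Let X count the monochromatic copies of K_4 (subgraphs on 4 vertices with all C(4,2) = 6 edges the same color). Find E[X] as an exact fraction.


Let X = Σ_S X_S over the C(5, 4) = 5 subsets S of size 4, where X_S = 1 if the K_4 on S is monochromatic.
For a fixed S, the K_4 on S has C(4, 2) = 6 edges. P[all 6 edges red] = (1/2)^6, and likewise for blue, so P[monochromatic] = 2·(1/2)^6 = 2^{1 − 6} = 1/32.
Summing: E[X] = C(5, 4) · 2^{1 − 6} = 5 · 1/32 = 5/32.
Numerically: E[X] ≈ 0.156250.

E[X] = C(5,4)·2^(1−C(4,2)) = 5/32 ≈ 0.156250.


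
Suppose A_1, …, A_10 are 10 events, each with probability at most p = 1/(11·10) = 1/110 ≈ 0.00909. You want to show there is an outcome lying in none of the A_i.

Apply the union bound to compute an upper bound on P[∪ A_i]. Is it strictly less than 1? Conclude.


Union bound: P[∪_{i=1}^{10} A_i] ≤ Σ_i P[A_i] ≤ 10·p = 10·(1/110) = 1/11.
Numerically: 1/11 ≈ 0.09091.
Is 1/11 < 1? YES.
Since P[∪ A_i] ≤ 1/11 < 1, the complement has P[∩ A_i^c] ≥ 1 − 1/11 = 10/11 > 0, so some outcome avoids every A_i.

10·p = 1/11 ≈ 0.09091; existence CERTIFIED by the union bound.


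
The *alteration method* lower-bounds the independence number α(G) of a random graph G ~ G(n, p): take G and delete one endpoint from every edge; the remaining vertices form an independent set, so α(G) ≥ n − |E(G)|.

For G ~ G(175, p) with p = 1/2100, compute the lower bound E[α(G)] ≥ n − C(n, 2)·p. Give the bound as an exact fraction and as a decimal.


E[|E(G)|] = C(175, 2)·p = 15225 · (1/2100) = 29/4.
E[α(G)] ≥ n − E[|E(G)|] = 175 − 29/4 = 671/4.
Numerically: ≈ 167.750.
(This is only a lower bound; the true E[α(G)] may be larger.)

E[α(G)] ≥ 671/4 ≈ 167.750.


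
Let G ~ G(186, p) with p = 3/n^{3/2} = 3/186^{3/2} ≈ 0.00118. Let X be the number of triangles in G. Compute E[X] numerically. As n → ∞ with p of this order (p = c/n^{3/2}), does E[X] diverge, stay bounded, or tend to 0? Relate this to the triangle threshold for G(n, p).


Number of potential triangles: C(186, 3) = 1055240.
Each occurs with probability p³ ≈ (0.00118)³ ≈ 1.65408e-09.
By linearity: E[X] = C(186, 3)·p³ ≈ 1055240 · 1.65408e-09 ≈ 0.002.
Since α = 3/2 > 1, p = c/n^{3/2} = o(1/n) is below the triangle threshold p ~ 1/n. Asymptotically E[X] ~ (c³/6)·n^{3(1−α)} = (3³/6)·n^{-1.5} → 0, so by Markov's inequality G has no triangles w.h.p.

E[X] ≈ 0.002; in regime p = Θ(1/n^{3/2}) E[X] tends to 0 (below the triangle threshold p ~ 1/n).


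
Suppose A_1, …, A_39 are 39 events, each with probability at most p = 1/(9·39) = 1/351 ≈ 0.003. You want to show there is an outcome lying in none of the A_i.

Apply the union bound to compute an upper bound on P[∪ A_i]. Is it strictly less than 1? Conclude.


Union bound: P[∪_{i=1}^{39} A_i] ≤ Σ_i P[A_i] ≤ 39·p = 39·(1/351) = 1/9.
Numerically: 1/9 ≈ 0.111.
Is 1/9 < 1? YES.
Since P[∪ A_i] ≤ 1/9 < 1, the complement has P[∩ A_i^c] ≥ 1 − 1/9 = 8/9 > 0, so some outcome avoids every A_i.

39·p = 1/9 ≈ 0.111; existence CERTIFIED by the union bound.


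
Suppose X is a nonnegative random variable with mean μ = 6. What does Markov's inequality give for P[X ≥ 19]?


μ = E[X] = 6, a = 19.
Markov: P[X ≥ 19] ≤ μ/a = (6)/19 = 6/19.
Numerically: ≈ 0.3158.
(Since a = 19 > μ = 6.0000, the bound 6/19 is < 1 and informative.)

P[X ≥ 19] ≤ 6/19 ≈ 0.3158.


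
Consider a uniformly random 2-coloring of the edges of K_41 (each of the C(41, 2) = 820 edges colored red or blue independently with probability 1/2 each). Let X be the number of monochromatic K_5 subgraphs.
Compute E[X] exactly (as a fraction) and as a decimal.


Let X = Σ_S X_S over the C(41, 5) = 749398 subsets S of size 5, where X_S = 1 if the K_5 on S is monochromatic.
For a fixed S, the K_5 on S has C(5, 2) = 10 edges. P[all 10 edges red] = (1/2)^10, and likewise for blue, so P[monochromatic] = 2·(1/2)^10 = 2^{1 − 10} = 1/512.
By linearity: E[X] = C(41, 5) · 2^{1 − 10} = 749398 · 1/512 = 374699/256.
Numerically: E[X] ≈ 1463.667969.

E[X] = C(41,5)·2^(1−C(5,2)) = 374699/256 ≈ 1463.667969.


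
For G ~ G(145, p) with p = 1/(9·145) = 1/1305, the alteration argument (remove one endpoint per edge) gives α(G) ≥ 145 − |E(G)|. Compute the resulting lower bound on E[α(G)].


E[|E(G)|] = C(145, 2)·p = 10440 · (1/1305) = 8.
E[α(G)] ≥ n − E[|E(G)|] = 145 − 8 = 137.
Numerically: ≈ 137.000.
(This is only a lower bound; the true E[α(G)] may be larger.)

E[α(G)] ≥ 137 ≈ 137.000.


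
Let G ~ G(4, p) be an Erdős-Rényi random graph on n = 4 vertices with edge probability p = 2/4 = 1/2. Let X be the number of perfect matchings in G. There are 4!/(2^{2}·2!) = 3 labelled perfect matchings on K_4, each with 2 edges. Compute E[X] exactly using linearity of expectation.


K_4 has 4!/(2^{2}·2!) = 3 labelled perfect matchings.
For each such perfect matching H, let X_H = 1 if all 2 edges of H are present in G. Then P[X_H = 1] = p^{2} = (1/2)^{2} = 1/4.
By linearity: E[X] = Σ_H E[X_H] = 3 · p^{2} = 3 · 1/4 = 3/4.
Numerically: E[X] ≈ 0.75.

E[X] = 3 · (1/2)^{2} = 3/4 ≈ 0.75.


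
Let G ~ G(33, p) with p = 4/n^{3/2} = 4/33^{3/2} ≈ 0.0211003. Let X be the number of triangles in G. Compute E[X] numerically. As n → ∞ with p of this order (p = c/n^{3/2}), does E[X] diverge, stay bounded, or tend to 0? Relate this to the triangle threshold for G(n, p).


Number of potential triangles: C(33, 3) = 5456.
Each occurs with probability p³ ≈ (0.0211003)³ ≈ 9.39436099e-06.
By linearity: E[X] = C(33, 3)·p³ ≈ 5456 · 9.39436099e-06 ≈ 0.051256.
Since α = 3/2 > 1, p = c/n^{3/2} = o(1/n) is below the triangle threshold p ~ 1/n. Asymptotically E[X] ~ (c³/6)·n^{3(1−α)} = (4³/6)·n^{-1.5} → 0, so by Markov's inequality G has no triangles w.h.p.

E[X] ≈ 0.051256; in regime p = Θ(1/n^{3/2}) E[X] tends to 0 (below the triangle threshold p ~ 1/n).


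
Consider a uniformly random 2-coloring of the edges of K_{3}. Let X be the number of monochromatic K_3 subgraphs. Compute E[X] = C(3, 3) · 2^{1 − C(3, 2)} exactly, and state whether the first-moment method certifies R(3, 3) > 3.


E[X] = C(3, 3) · 2^{1 − 3} = 1 · 2^{−2} = 1/4.
As a reduced fraction: E[X] = 1/4 ≈ 0.25000.
Is E[X] < 1? YES.
Since E[X] < 1, there exists a 2-coloring of K_{3} with no monochromatic K_3; hence R(3, 3) > 3.

E[X] = 1/4 ≈ 0.25000; E[X] < 1, so R(3, 3) > 3.


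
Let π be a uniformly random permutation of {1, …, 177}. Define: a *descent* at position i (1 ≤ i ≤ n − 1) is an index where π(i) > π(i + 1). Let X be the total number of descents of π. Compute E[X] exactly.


Write X = Σ X_I over i = 1, …, 176, with X_I the indicator of one descent.
There are 176 indicators.
For each fixed i, the pair (π(i), π(i+1)) is a uniformly random ordered pair of distinct values from {1, …, 177}; by symmetry P[π(i) > π(i+1)] = 1/2.
By linearity: E[X] = 176 · (1/2) = (177 − 1) · (1/2) = 88 ≈ 88.0000.

E[X] = 88 = 88.0000.


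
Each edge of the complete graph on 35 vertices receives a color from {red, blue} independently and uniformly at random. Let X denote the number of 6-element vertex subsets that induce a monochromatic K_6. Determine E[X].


Let X = Σ_S X_S over the C(35, 6) = 1623160 subsets S of size 6, where X_S = 1 if the K_6 on S is monochromatic.
For a fixed S, the K_6 on S has C(6, 2) = 15 edges. P[all 15 edges red] = (1/2)^15, and likewise for blue, so P[monochromatic] = 2·(1/2)^15 = 2^{1 − 15} = 1/16384.
By linearity of expectation: E[X] = C(35, 6) · 2^{1 − 15} = 1623160 · 1/16384 = 202895/2048.
Numerically: E[X] ≈ 99.069824.

E[X] = C(35,6)·2^(1−C(6,2)) = 202895/2048 ≈ 99.069824.


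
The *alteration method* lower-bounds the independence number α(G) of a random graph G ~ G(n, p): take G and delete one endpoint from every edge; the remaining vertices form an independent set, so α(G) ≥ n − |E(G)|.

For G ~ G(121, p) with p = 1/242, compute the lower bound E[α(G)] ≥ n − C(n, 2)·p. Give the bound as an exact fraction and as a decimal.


E[|E(G)|] = C(121, 2)·p = 7260 · (1/242) = 30.
E[α(G)] ≥ n − E[|E(G)|] = 121 − 30 = 91.
Numerically: ≈ 91.000.
(This is only a lower bound; the true E[α(G)] may be larger.)

E[α(G)] ≥ 91 ≈ 91.000.


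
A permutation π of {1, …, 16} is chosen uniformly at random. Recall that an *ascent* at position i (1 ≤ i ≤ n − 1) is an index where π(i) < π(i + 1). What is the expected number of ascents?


Write X = Σ X_I over i = 1, …, 15, with X_I the indicator of one ascent.
There are 15 indicators.
For each fixed i, the pair (π(i), π(i+1)) is a uniformly random ordered pair of distinct values from {1, …, 16}; by symmetry P[π(i) < π(i+1)] = 1/2.
By linearity: E[X] = 15 · (1/2) = (16 − 1) · (1/2) = 15/2 ≈ 7.5000.

E[X] = 15/2 = 7.5000.


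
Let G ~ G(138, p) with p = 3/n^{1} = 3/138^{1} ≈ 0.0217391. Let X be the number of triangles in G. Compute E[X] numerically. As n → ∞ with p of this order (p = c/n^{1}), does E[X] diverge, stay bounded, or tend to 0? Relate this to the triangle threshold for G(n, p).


Number of potential triangles: C(138, 3) = 428536.
Each occurs with probability p³ ≈ (0.0217391)³ ≈ 1.02736911e-05.
By linearity: E[X] = C(138, 3)·p³ ≈ 428536 · 1.02736911e-05 ≈ 4.402647.
Here α = 1, so p = 3/n is exactly at the triangle threshold p ~ 1/n. Asymptotically E[X] → c³/6 = 3³/6 = 9/2 ≈ 4.500000, a bounded constant. In this regime the triangle count is asymptotically Poisson(c³/6).

E[X] ≈ 4.402647; in regime p = Θ(1/n^{1}) E[X] stays bounded (at the triangle threshold p ~ 1/n).


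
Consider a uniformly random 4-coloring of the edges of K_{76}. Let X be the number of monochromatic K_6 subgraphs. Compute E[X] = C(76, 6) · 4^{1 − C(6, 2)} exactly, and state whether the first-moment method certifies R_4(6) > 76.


E[X] = C(76, 6) · 4^{1 − 15} = 218618940 · 4^{−14} = 218618940/268435456.
As a reduced fraction: E[X] = 54654735/67108864 ≈ 0.81442.
Is E[X] < 1? YES.
Since E[X] < 1, there exists a 4-coloring of K_{76} with no monochromatic K_6; hence R_4(6) > 76.

E[X] = 54654735/67108864 ≈ 0.81442; E[X] < 1, so R_4(6) > 76.


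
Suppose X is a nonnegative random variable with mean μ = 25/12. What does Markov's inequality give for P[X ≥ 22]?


μ = E[X] = 25/12, a = 22.
Markov: P[X ≥ 22] ≤ μ/a = (25/12)/22 = 25/264.
Numerically: ≈ 0.094697.
(Since a = 22 > μ = 2.083333, the bound 25/264 is < 1 and informative.)

P[X ≥ 22] ≤ 25/264 ≈ 0.094697.


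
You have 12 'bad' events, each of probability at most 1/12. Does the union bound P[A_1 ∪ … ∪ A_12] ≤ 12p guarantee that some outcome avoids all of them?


Union bound: P[∪_{i=1}^{12} A_i] ≤ Σ_i P[A_i] ≤ 12·p = 12·(1/12) = 1.
Numerically: 1 ≈ 1.0000.
Is 1 < 1? NO.
Since the bound 1 is ≥ 1, the union bound is uninformative here; it does NOT by itself certify existence.

12·p = 1 ≈ 1.0000; existence NOT certified by the union bound.


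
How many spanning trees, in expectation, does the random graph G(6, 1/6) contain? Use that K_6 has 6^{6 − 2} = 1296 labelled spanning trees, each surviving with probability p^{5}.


K_6 has 6^{6 − 2} = 1296 labelled spanning trees.
For each such spanning tree H, let X_H = 1 if all 5 edges of H are present in G. Then P[X_H = 1] = p^{5} = (1/6)^{5} = 1/7776.
By linearity of expectation: E[X] = Σ_H E[X_H] = 1296 · p^{5} = 1296 · 1/7776 = 1/6.
Numerically: E[X] ≈ 0.1667.

E[X] = 1296 · (1/6)^{5} = 1/6 ≈ 0.1667.


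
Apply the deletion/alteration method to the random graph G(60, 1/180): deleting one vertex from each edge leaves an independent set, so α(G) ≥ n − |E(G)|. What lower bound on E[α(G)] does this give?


E[|E(G)|] = C(60, 2)·p = 1770 · (1/180) = 59/6.
E[α(G)] ≥ n − E[|E(G)|] = 60 − 59/6 = 301/6.
Numerically: ≈ 50.166667.
(This is only a lower bound; the true E[α(G)] may be larger.)

E[α(G)] ≥ 301/6 ≈ 50.166667.


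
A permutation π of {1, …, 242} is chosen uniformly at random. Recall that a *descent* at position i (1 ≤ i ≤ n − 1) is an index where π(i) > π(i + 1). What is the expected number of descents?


Write X = Σ X_I over i = 1, …, 241, with X_I the indicator of one descent.
There are 241 indicators.
For each fixed i, the pair (π(i), π(i+1)) is a uniformly random ordered pair of distinct values from {1, …, 242}; by symmetry P[π(i) > π(i+1)] = 1/2.
By linearity: E[X] = 241 · (1/2) = (242 − 1) · (1/2) = 241/2 ≈ 120.50000.

E[X] = 241/2 = 120.50000.


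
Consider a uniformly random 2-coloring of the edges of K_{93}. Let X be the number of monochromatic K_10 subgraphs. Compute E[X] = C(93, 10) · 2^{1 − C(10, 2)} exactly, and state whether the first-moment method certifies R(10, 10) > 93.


E[X] = C(93, 10) · 2^{1 − 45} = 8079421007658 · 2^{−44} = 8079421007658/17592186044416.
As a reduced fraction: E[X] = 4039710503829/8796093022208 ≈ 0.4592619.
Is E[X] < 1? YES.
Since E[X] < 1, there exists a 2-coloring of K_{93} with no monochromatic K_10; hence R(10, 10) > 93.

E[X] = 4039710503829/8796093022208 ≈ 0.4592619; E[X] < 1, so R(10, 10) > 93.


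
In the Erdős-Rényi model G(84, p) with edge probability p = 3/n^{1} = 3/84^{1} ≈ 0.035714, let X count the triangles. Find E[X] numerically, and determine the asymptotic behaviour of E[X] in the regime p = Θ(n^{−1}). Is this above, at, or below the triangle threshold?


Number of potential triangles: C(84, 3) = 95284.
Each occurs with probability p³ ≈ (0.035714)³ ≈ 4.5553936e-05.
By linearity: E[X] = C(84, 3)·p³ ≈ 95284 · 4.5553936e-05 ≈ 4.34056.
Here α = 1, so p = 3/n is exactly at the triangle threshold p ~ 1/n. Asymptotically E[X] → c³/6 = 3³/6 = 9/2 ≈ 4.50000, a bounded constant. In this regime the triangle count is asymptotically Poisson(c³/6).

E[X] ≈ 4.34056; in regime p = Θ(1/n^{1}) E[X] stays bounded (at the triangle threshold p ~ 1/n).


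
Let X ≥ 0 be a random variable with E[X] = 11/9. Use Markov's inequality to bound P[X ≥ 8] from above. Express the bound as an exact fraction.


μ = E[X] = 11/9, a = 8.
Markov: P[X ≥ 8] ≤ μ/a = (11/9)/8 = 11/72.
Numerically: ≈ 0.153.
(Since a = 8 > μ = 1.222, the bound 11/72 is < 1 and informative.)

P[X ≥ 8] ≤ 11/72 ≈ 0.153.


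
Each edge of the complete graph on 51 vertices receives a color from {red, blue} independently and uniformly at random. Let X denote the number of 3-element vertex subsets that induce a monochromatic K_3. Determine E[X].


Let X = Σ_S X_S over the C(51, 3) = 20825 subsets S of size 3, where X_S = 1 if the K_3 on S is monochromatic.
For a fixed S, the K_3 on S has C(3, 2) = 3 edges. P[all 3 edges red] = (1/2)^3, and likewise for blue, so P[monochromatic] = 2·(1/2)^3 = 2^{1 − 3} = 1/4.
By linearity: E[X] = C(51, 3) · 2^{1 − 3} = 20825 · 1/4 = 20825/4.
Numerically: E[X] ≈ 5206.250000.

E[X] = C(51,3)·2^(1−C(3,2)) = 20825/4 ≈ 5206.250000.


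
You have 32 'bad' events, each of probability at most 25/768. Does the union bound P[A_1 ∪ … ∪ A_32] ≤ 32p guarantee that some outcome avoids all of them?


Union bound: P[∪_{i=1}^{32} A_i] ≤ Σ_i P[A_i] ≤ 32·p = 32·(25/768) = 25/24.
Numerically: 25/24 ≈ 1.04167.
Is 25/24 < 1? NO.
Since the bound 25/24 is ≥ 1, the union bound is uninformative here; it does NOT by itself certify existence.

32·p = 25/24 ≈ 1.04167; existence NOT certified by the union bound.
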